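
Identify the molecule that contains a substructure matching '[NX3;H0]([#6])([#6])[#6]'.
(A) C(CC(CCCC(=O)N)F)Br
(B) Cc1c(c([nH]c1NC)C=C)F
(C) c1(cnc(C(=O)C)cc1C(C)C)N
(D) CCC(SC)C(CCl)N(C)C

D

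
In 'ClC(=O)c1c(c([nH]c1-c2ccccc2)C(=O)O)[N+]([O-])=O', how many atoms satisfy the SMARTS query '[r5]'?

5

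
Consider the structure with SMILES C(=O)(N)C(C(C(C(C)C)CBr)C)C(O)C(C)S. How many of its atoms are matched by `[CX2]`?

0

Check the 17 heavy atoms by environment: 11× C (X4) → no; 1× O (X2) → no; 1× Br (X1) → no; 1× C (X3) → no; 1× O (X1) → no; 1× N (X3) → no; 1× S (X2) → no.
No environment satisfies the query, so 0 matching atoms.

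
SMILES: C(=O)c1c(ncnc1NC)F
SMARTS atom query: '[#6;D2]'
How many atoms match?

2

Check the 11 heavy atoms by environment: 2× n (aromatic, D2) → no; 1× c (aromatic, D2) → match; 3× c (aromatic, D3) → no; 1× N (D2) → no; 1× C (D1) → no; 1× F (D1) → no; 1× C (D2) → match; 1× O (D1) → no.
Summing the matching environments: 1 + 1 = 2 matching atoms.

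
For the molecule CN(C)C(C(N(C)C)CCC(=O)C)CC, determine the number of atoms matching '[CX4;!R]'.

The query [CX4;!R] means: aliphatic carbon with four total connections, not in a ring.
Check the 15 heavy atoms by environment: 11× C (X4, acyclic) → match; 1× C (X3, acyclic) → no; 1× O (X1, acyclic) → no; 2× N (X3, acyclic) → no.
That gives 11 matching atoms.

11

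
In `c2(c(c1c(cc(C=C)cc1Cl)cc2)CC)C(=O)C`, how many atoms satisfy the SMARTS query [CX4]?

3

The query [CX4] means: C with X4: aliphatic carbon with exactly 4 total connections (bonds + H).
Check the 18 heavy atoms by environment: 10× c (aromatic, X3) → no; 3× C (X4) → match; 3× C (X3) → no; 1× O (X1) → no; 1× Cl (X1) → no.
That gives 3 matching atoms.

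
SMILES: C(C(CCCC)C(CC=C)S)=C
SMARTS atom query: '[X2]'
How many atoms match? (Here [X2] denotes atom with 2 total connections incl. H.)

Check the 12 heavy atoms by environment: 7× C (X4) → no; 4× C (X3) → no; 1× S (X2) → match.
That gives 1 matching atom.

1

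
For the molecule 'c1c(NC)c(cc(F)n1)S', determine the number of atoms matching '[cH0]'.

The query [cH0] means: aromatic carbon with no attached hydrogen (substituted or ring-fusion).
Check the 10 heavy atoms by environment: 1× n (aromatic, H0) → no; 2× c (aromatic, H1) → no; 3× c (aromatic, H0) → match; 1× F (H0) → no; 1× N (H1) → no; 1× C (H3) → no; 1× S (H1) → no.
That gives 3 matching atoms.

3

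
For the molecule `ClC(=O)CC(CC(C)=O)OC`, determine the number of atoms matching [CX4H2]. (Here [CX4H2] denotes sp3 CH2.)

2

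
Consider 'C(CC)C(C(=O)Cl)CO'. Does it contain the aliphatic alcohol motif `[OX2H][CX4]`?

The pattern [OX2H][CX4] describes a hydroxyl oxygen bound to an sp3 (X4) carbon — an aliphatic alcohol.
The molecule carries a hydroxyl group (-OH), whose atoms satisfy every constraint of the query, so the pattern matches.

Yes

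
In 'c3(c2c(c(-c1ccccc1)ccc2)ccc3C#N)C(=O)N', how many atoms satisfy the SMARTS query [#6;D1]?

0

The query [#6;D1] means: carbon bonded to exactly one heavy atom.
Check the 21 heavy atoms by environment: 6× c (aromatic, D3) → no; 10× c (aromatic, D2) → no; 1× C (D3) → no; 1× O (D1) → no; 2× N (D1) → no; 1× C (D2) → no.
No environment satisfies the query, so 0 matching atoms.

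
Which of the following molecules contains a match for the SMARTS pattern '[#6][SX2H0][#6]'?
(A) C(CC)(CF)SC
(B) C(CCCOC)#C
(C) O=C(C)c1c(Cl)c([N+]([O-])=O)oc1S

A

[#6][SX2H0][#6] describes an aliphatic sulfur bridging two carbons with no H on the sulfur (a thioether).
(A) contains a methylthio ether (-SCH3), which satisfies every atom and bond constraint.
(B) has a methoxy ether (-OCH3) but the bridging atom is O, not S.
(C) has a thiol (-SH) but the sulfur has H1, not H0 bridging two carbons.
So the answer is (A).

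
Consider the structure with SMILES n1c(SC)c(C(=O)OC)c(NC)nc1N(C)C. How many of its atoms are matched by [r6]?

6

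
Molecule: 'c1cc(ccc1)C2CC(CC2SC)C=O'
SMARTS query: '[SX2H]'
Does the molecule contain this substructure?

No

The pattern [SX2H] describes an aliphatic sulfur with two connections, one being H — a thiol.
The closest candidate here is a methylthio ether (-SCH3), but the sulfur has H0 (bonded to two carbons), not H1. No other fragment satisfies the full query, so there is no match.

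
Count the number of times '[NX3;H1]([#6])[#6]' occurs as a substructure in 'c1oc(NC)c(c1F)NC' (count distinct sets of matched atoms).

2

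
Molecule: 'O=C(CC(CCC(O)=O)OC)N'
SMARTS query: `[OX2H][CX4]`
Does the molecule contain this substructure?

No

The pattern [OX2H][CX4] describes a hydroxyl oxygen bound to an sp3 (X4) carbon — an aliphatic alcohol.
The closest candidate here is a methoxy ether (-OCH3), but the oxygen has H0 (ether), not H1. No other fragment satisfies the full query, so there is no match.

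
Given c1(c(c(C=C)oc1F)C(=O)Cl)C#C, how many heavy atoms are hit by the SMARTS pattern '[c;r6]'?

Check the 13 heavy atoms by environment: 1× o (aromatic, in 5-ring) → no; 4× c (aromatic, in 5-ring) → no; 5× C (acyclic) → no; 1× O (acyclic) → no; 1× Cl (acyclic) → no; 1× F (acyclic) → no.
No environment satisfies the query, so 0 matching atoms.

0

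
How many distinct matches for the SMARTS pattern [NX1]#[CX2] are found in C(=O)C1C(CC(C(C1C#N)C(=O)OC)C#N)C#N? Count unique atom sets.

[NX1]#[CX2] is the SMARTS for a nitrile: a nitrogen triple-bonded to a two-connected carbon.
The molecule carries 3 separate instances of a nitrile (-C#N) meeting every constraint; each maps to a distinct set of atoms, giving 3 matches.

3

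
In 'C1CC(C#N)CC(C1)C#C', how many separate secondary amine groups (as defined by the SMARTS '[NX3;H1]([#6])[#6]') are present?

[NX3;H1]([#6])[#6] is the SMARTS for a secondary amine: a trivalent nitrogen with one H, bonded to two carbons.
No fragment in the molecule satisfies every constraint, giving 0 matches.

0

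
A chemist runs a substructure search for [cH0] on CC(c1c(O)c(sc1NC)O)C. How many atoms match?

The query [cH0] means: aromatic carbon with no attached hydrogen (substituted or ring-fusion).
Check the 12 heavy atoms by environment: 1× s (aromatic, H0) → no; 4× c (aromatic, H0) → match; 2× O (H1) → no; 1× C (H1) → no; 3× C (H3) → no; 1× N (H1) → no.
That gives 4 matching atoms.

4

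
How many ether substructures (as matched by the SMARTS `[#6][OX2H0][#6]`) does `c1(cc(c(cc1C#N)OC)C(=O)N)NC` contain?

1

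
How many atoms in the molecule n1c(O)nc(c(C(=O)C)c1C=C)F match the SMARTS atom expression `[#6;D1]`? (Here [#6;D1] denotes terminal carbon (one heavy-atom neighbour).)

Check the 13 heavy atoms by environment: 2× n (aromatic, D2) → no; 4× c (aromatic, D3) → no; 2× O (D1) → no; 1× C (D3) → no; 2× C (D1) → match; 1× F (D1) → no; 1× C (D2) → no.
That gives 2 matching atoms.

2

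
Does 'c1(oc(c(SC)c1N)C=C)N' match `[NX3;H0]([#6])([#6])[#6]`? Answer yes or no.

No

The pattern [NX3;H0]([#6])([#6])[#6] describes a trivalent nitrogen with no H, bonded to three carbons — a tertiary amine.
The closest candidate here is a primary amino group (-NH2), but the nitrogen has H2, not H0 with three carbons. No other fragment satisfies the full query, so there is no match.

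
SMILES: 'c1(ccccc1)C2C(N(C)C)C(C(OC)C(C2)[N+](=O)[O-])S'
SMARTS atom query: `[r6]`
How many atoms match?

12

Check the 21 heavy atoms by environment: 6× C (in 6-ring) → match; 1× S (acyclic) → no; 1× N (charge +1, acyclic) → no; 1× O (charge -1, acyclic) → no; 2× O (acyclic) → no; 3× C (acyclic) → no; 6× c (aromatic, in 6-ring) → match; 1× N (acyclic) → no.
Summing the matching environments: 6 + 6 = 12 matching atoms.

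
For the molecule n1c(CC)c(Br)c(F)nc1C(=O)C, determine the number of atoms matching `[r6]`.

6

The query [r6] means: r6 matches atoms in a six-membered ring.
Check the 13 heavy atoms by environment: 2× n (aromatic, in 6-ring) → match; 4× c (aromatic, in 6-ring) → match; 1× Br (acyclic) → no; 4× C (acyclic) → no; 1× F (acyclic) → no; 1× O (acyclic) → no.
Summing the matching environments: 2 + 4 = 6 matching atoms.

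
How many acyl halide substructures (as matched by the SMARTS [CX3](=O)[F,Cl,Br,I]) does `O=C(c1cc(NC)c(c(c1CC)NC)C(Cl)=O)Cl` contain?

[CX3](=O)[F,Cl,Br,I] is the SMARTS for an acyl halide: a carbonyl carbon bonded to a halogen.
The molecule carries 2 separate instances of an acyl chloride (-C(=O)Cl) meeting every constraint; each maps to a distinct set of atoms, giving 2 matches.

2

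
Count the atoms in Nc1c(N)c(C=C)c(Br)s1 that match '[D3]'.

4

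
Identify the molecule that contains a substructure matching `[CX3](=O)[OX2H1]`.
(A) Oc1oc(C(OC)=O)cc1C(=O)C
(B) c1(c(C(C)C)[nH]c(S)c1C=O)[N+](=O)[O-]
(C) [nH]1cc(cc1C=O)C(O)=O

C

[CX3](=O)[OX2H1] describes an sp2 carbon double-bonded to O and single-bonded to an -OH oxygen (a carboxylic acid).
(A) has a methyl-ester group (-C(=O)OCH3) but the singly-bonded O has no H (OX2H0, not OX2H1).
(B) has an aldehyde (-CHO) but there is no singly-bonded oxygen on the carbonyl carbon.
(C) contains a carboxylic acid group (-C(=O)OH), which satisfies every atom and bond constraint.
So the answer is (C).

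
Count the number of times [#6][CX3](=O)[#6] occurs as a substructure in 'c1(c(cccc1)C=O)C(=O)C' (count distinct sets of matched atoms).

1

[#6][CX3](=O)[#6] is the SMARTS for a ketone: a carbonyl carbon (no H) flanked by two carbons.
Exactly one fragment in the molecule meets all constraints, giving 1 match.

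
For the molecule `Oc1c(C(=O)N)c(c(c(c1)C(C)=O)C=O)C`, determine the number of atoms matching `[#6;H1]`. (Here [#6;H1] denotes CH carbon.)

2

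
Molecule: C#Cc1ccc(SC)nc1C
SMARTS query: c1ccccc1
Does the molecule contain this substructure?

The pattern c1ccccc1 describes six aromatic carbons in a ring — a benzene ring.
The closest candidate here is a methyl group (-CH3), but no six-membered all-carbon aromatic ring is present. No other fragment satisfies the full query, so there is no match.

No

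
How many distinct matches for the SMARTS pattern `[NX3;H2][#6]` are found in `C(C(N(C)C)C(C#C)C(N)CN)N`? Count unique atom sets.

[NX3;H2][#6] is the SMARTS for a primary amine: a trivalent nitrogen with two H attached to carbon.
The molecule carries 3 separate instances of a primary amino group (-NH2) meeting every constraint; each maps to a distinct set of atoms, giving 3 matches.

3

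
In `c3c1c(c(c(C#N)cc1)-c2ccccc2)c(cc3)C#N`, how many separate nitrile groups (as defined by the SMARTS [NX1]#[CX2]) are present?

[NX1]#[CX2] is the SMARTS for a nitrile: a nitrogen triple-bonded to a two-connected carbon.
The molecule carries 2 separate instances of a nitrile (-C#N) meeting every constraint; each maps to a distinct set of atoms, giving 2 matches.

2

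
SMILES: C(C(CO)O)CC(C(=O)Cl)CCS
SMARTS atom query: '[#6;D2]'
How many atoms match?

The query [#6;D2] means: any carbon bonded to exactly two heavy atoms.
Check the 13 heavy atoms by environment: 5× C (D2) → match; 3× C (D3) → no; 3× O (D1) → no; 1× Cl (D1) → no; 1× S (D1) → no.
That gives 5 matching atoms.

5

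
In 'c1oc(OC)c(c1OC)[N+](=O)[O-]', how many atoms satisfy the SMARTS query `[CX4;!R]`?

Check the 12 heavy atoms by environment: 1× o (aromatic, X2, in 5-ring) → no; 4× c (aromatic, X3, in 5-ring) → no; 2× O (X2, acyclic) → no; 2× C (X4, acyclic) → match; 1× N (charge +1, X3, acyclic) → no; 1× O (charge -1, X1, acyclic) → no; 1× O (X1, acyclic) → no.
That gives 2 matching atoms.

2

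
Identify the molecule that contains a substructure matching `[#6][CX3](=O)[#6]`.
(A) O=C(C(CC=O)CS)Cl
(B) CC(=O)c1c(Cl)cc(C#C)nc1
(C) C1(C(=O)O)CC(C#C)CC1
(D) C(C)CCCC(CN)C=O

[#6][CX3](=O)[#6] describes a carbonyl carbon (no H) flanked by two carbons (a ketone).
(A) has an aldehyde (-CHO) but the carbonyl carbon has H1, so it is not flanked by two carbons.
(B) contains an acetyl/ketone group (-C(=O)CH3), which satisfies every atom and bond constraint.
(C) has a carboxylic acid group (-C(=O)OH) but one neighbour of the carbonyl carbon is O, not C.
(D) has an aldehyde (-CHO) but the carbonyl carbon has H1, so it is not flanked by two carbons.
So the answer is (B).

B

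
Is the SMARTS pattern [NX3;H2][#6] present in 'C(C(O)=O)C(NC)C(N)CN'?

Yes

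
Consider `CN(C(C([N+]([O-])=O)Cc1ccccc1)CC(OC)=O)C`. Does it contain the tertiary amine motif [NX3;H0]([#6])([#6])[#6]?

The pattern [NX3;H0]([#6])([#6])[#6] describes a trivalent nitrogen with no H, bonded to three carbons — a tertiary amine.
The molecule carries a dimethylamino group (-N(CH3)2), whose atoms satisfy every constraint of the query, so the pattern matches.

Yes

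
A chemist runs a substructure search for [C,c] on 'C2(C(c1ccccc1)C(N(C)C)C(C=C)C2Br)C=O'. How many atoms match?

Check the 19 heavy atoms by environment: 10× C → match; 1× Br → no; 1× O → no; 6× c (aromatic) → match; 1× N → no.
Summing the matching environments: 10 + 6 = 16 matching atoms.

16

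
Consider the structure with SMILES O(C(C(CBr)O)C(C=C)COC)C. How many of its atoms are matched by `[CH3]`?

2

The query [CH3] means: aliphatic carbon with exactly three hydrogens.
Check the 13 heavy atoms by environment: 3× C (H2) → no; 4× C (H1) → no; 2× O (H0) → no; 2× C (H3) → match; 1× O (H1) → no; 1× Br (H0) → no.
That gives 2 matching atoms.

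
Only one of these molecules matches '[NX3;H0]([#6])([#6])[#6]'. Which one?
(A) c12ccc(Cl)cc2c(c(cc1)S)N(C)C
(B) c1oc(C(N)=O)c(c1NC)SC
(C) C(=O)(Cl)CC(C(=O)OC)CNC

A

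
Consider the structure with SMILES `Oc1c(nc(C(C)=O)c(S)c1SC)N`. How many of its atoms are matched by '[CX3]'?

1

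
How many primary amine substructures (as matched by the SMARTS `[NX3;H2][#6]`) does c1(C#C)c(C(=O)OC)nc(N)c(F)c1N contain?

2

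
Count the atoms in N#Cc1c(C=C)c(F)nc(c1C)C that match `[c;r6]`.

The query [c;r6] means: aromatic carbon that belongs to a six-membered ring.
Check the 13 heavy atoms by environment: 1× n (aromatic, in 6-ring) → no; 5× c (aromatic, in 6-ring) → match; 5× C (acyclic) → no; 1× F (acyclic) → no; 1× N (acyclic) → no.
That gives 5 matching atoms.

5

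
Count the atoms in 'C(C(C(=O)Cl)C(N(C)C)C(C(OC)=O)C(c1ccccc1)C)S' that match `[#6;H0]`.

Check the 23 heavy atoms by environment: 1× C (H2) → no; 4× C (H1) → no; 4× C (H3) → no; 2× C (H0) → match; 3× O (H0) → no; 1× S (H1) → no; 1× Cl (H0) → no; 1× c (aromatic, H0) → match; 5× c (aromatic, H1) → no; 1× N (H0) → no.
Summing the matching environments: 2 + 1 = 3 matching atoms.

3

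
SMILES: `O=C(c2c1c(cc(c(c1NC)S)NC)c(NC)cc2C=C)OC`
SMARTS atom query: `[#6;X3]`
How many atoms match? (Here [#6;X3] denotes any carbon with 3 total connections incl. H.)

13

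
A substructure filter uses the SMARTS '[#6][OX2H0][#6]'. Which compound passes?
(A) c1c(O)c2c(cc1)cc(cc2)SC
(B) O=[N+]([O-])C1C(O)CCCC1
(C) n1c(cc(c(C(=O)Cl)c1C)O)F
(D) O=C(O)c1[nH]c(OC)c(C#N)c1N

D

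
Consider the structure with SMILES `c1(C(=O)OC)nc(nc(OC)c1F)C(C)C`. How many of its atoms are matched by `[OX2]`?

2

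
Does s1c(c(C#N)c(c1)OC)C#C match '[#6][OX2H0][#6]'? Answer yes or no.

Yes

The pattern [#6][OX2H0][#6] describes an aliphatic oxygen bridging two carbons with no H on the oxygen — an ether.
The molecule carries a methoxy ether (-OCH3), whose atoms satisfy every constraint of the query, so the pattern matches.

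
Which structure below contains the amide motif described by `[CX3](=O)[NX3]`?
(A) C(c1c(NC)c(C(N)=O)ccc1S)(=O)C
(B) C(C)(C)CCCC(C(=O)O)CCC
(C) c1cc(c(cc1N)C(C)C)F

A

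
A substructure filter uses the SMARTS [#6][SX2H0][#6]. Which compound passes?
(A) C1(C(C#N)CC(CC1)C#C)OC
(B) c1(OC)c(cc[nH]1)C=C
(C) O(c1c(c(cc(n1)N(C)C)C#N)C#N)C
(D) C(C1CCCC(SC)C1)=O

D

[#6][SX2H0][#6] describes an aliphatic sulfur bridging two carbons with no H on the sulfur (a thioether).
(A) has a methoxy ether (-OCH3) but the bridging atom is O, not S.
(B) has a methoxy ether (-OCH3) but the bridging atom is O, not S.
(C) has a methoxy ether (-OCH3) but the bridging atom is O, not S.
(D) contains a methylthio ether (-SCH3), which satisfies every atom and bond constraint.
So the answer is (D).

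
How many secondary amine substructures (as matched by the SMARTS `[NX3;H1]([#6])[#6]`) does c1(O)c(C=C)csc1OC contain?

0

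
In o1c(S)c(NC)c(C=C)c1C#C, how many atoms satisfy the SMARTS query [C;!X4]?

4

The query [C;!X4] means: aliphatic carbon that does not have four total connections.
Check the 12 heavy atoms by environment: 1× o (aromatic, X2) → no; 4× c (aromatic, X3) → no; 1× S (X2) → no; 2× C (X3) → match; 1× N (X3) → no; 1× C (X4) → no; 2× C (X2) → match.
Summing the matching environments: 2 + 2 = 4 matching atoms.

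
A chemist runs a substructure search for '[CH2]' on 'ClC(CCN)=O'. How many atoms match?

2

The query [CH2] means: aliphatic carbon with exactly two hydrogens.
Check the 6 heavy atoms by environment: 2× C (H2) → match; 1× C (H0) → no; 1× O (H0) → no; 1× Cl (H0) → no; 1× N (H2) → no.
That gives 2 matching atoms.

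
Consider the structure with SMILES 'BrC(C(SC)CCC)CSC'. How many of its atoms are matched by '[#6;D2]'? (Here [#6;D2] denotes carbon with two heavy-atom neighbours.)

The query [#6;D2] means: any carbon bonded to exactly two heavy atoms.
Check the 11 heavy atoms by environment: 3× C (D2) → match; 2× C (D3) → no; 3× C (D1) → no; 2× S (D2) → no; 1× Br (D1) → no.
That gives 3 matching atoms.

3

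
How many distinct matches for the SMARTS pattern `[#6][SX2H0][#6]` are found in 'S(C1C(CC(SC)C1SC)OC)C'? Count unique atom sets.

[#6][SX2H0][#6] is the SMARTS for a thioether: an aliphatic sulfur bridging two carbons with no H on the sulfur.
The molecule carries 3 separate instances of a methylthio ether (-SCH3) meeting every constraint; each maps to a distinct set of atoms, giving 3 matches.

3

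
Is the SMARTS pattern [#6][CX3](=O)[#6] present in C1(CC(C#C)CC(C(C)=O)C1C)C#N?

Yes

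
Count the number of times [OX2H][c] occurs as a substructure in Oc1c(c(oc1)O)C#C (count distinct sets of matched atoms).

[OX2H][c] is the SMARTS for a phenol: a hydroxyl oxygen attached to an aromatic carbon.
The molecule carries 2 separate instances of a hydroxyl group (-OH) meeting every constraint; each maps to a distinct set of atoms, giving 2 matches.

2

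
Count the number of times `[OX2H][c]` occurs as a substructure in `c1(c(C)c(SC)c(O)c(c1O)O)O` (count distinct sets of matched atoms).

4

[OX2H][c] is the SMARTS for a phenol: a hydroxyl oxygen attached to an aromatic carbon.
The molecule carries 4 separate instances of a hydroxyl group (-OH) meeting every constraint; each maps to a distinct set of atoms, giving 4 matches.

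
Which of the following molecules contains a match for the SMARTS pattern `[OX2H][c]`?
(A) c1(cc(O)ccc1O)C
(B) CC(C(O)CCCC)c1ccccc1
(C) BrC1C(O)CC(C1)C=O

A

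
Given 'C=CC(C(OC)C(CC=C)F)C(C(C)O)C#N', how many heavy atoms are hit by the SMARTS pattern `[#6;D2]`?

4

The query [#6;D2] means: any carbon bonded to exactly two heavy atoms.
Check the 17 heavy atoms by environment: 4× C (D1) → no; 5× C (D3) → no; 4× C (D2) → match; 1× O (D1) → no; 1× F (D1) → no; 1× N (D1) → no; 1× O (D2) → no.
That gives 4 matching atoms.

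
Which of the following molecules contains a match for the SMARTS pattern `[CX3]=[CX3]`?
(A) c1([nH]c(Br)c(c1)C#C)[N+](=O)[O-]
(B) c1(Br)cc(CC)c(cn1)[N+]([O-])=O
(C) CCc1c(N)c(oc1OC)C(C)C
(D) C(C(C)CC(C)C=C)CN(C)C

D

[CX3]=[CX3] describes a non-aromatic C=C double bond between two sp2 carbons (an alkene).
(A) has an ethynyl group (-C#CH) but the C-C bond is a triple bond, not a double bond.
(B) has an ethyl group (-CH2CH3) but its C-C bond is a single bond between CX4 carbons, not CX3=CX3.
(C) has an ethyl group (-CH2CH3) but its C-C bond is a single bond between CX4 carbons, not CX3=CX3.
(D) contains a vinyl group (-CH=CH2), which satisfies every atom and bond constraint.
So the answer is (D).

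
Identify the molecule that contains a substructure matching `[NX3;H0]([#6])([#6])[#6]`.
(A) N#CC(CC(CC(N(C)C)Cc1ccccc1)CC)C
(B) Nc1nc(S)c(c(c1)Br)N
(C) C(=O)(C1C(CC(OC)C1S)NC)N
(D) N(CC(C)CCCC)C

A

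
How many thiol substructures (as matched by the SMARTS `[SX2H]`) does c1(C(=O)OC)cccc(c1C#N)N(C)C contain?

0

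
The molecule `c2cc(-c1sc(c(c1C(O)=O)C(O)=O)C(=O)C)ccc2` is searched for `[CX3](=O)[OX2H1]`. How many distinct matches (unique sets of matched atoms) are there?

2

[CX3](=O)[OX2H1] is the SMARTS for a carboxylic acid: an sp2 carbon double-bonded to O and single-bonded to an -OH oxygen.
The molecule carries 2 separate instances of a carboxylic acid group (-C(=O)OH) meeting every constraint; each maps to a distinct set of atoms, giving 2 matches.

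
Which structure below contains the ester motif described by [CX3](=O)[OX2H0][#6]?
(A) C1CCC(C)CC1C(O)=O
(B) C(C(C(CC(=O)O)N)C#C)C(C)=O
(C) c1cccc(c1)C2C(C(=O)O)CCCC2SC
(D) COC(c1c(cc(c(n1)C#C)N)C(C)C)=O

[CX3](=O)[OX2H0][#6] describes a carbonyl carbon bonded to an oxygen that is itself bonded to carbon (no H on that O) (an ester).
(A) has a carboxylic acid group (-C(=O)OH) but the singly-bonded O carries H (OX2H1, not H0).
(B) has a carboxylic acid group (-C(=O)OH) but the singly-bonded O carries H (OX2H1, not H0).
(C) has a carboxylic acid group (-C(=O)OH) but the singly-bonded O carries H (OX2H1, not H0).
(D) contains a methyl-ester group (-C(=O)OCH3), which satisfies every atom and bond constraint.
So the answer is (D).

D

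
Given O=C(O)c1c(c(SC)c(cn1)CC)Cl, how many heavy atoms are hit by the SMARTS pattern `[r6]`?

6

The query [r6] means: r6 matches atoms in a six-membered ring.
Check the 14 heavy atoms by environment: 1× n (aromatic, in 6-ring) → match; 5× c (aromatic, in 6-ring) → match; 1× Cl (acyclic) → no; 4× C (acyclic) → no; 1× S (acyclic) → no; 2× O (acyclic) → no.
Summing the matching environments: 1 + 5 = 6 matching atoms.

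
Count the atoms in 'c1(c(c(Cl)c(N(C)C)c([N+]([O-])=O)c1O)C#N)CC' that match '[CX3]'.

0

The query [CX3] means: C with X3: aliphatic carbon with exactly 3 total connections.
Check the 18 heavy atoms by environment: 6× c (aromatic, X3) → no; 4× C (X4) → no; 1× Cl (X1) → no; 1× C (X2) → no; 1× N (X1) → no; 1× N (charge +1, X3) → no; 1× O (charge -1, X1) → no; 1× O (X1) → no; 1× O (X2) → no; 1× N (X3) → no.
No environment satisfies the query, so 0 matching atoms.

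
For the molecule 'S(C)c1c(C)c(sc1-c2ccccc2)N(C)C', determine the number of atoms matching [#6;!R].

4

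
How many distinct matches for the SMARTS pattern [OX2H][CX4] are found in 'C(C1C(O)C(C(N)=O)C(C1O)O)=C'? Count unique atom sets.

[OX2H][CX4] is the SMARTS for an aliphatic alcohol: a hydroxyl oxygen bound to an sp3 (X4) carbon.
The molecule carries 3 separate instances of a hydroxyl group (-OH) meeting every constraint; each maps to a distinct set of atoms, giving 3 matches.

3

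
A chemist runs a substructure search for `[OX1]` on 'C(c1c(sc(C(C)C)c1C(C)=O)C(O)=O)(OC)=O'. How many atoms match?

3

Check the 18 heavy atoms by environment: 1× s (aromatic, X2) → no; 4× c (aromatic, X3) → no; 5× C (X4) → no; 3× C (X3) → no; 3× O (X1) → match; 2× O (X2) → no.
That gives 3 matching atoms.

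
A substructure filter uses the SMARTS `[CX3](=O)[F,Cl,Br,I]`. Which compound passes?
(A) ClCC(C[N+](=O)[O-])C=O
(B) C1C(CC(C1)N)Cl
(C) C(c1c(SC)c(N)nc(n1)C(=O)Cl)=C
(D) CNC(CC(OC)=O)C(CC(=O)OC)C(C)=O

[CX3](=O)[F,Cl,Br,I] describes a carbonyl carbon bonded to a halogen (an acyl halide).
(A) has a chloro substituent but the Cl is not on a carbonyl carbon.
(B) has a chloro substituent but the Cl is not on a carbonyl carbon.
(C) contains an acyl chloride (-C(=O)Cl), which satisfies every atom and bond constraint.
(D) has a methyl-ester group (-C(=O)OCH3) but the carbonyl is bonded to -O-C, not to a halogen.
So the answer is (C).

C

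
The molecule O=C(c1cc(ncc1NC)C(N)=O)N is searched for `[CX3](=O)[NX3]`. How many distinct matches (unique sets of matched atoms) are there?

[CX3](=O)[NX3] is the SMARTS for an amide: a carbonyl carbon bonded to a trivalent nitrogen.
The molecule carries 2 separate instances of a primary amide (-C(=O)NH2) meeting every constraint; each maps to a distinct set of atoms, giving 2 matches.

2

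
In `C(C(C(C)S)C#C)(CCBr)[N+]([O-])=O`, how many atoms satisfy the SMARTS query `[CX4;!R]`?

6

Check the 13 heavy atoms by environment: 6× C (X4, acyclic) → match; 2× C (X2, acyclic) → no; 1× N (charge +1, X3, acyclic) → no; 1× O (charge -1, X1, acyclic) → no; 1× O (X1, acyclic) → no; 1× S (X2, acyclic) → no; 1× Br (X1, acyclic) → no.
That gives 6 matching atoms.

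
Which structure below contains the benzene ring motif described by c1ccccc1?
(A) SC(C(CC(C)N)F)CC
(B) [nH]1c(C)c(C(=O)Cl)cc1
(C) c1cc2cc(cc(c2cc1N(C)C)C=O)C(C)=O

C

c1ccccc1 describes six aromatic carbons in a ring (a benzene ring).
(A) has a methyl group (-CH3) but no six-membered all-carbon aromatic ring is present.
(B) has a methyl group (-CH3) but no six-membered all-carbon aromatic ring is present.
(C) contains the required atom environment, so the pattern matches.
So the answer is (C).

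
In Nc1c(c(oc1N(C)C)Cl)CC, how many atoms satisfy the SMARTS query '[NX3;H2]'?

1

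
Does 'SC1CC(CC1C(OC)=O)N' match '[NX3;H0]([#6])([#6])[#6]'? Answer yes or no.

No

The pattern [NX3;H0]([#6])([#6])[#6] describes a trivalent nitrogen with no H, bonded to three carbons — a tertiary amine.
The closest candidate here is a primary amino group (-NH2), but the nitrogen has H2, not H0 with three carbons. No other fragment satisfies the full query, so there is no match.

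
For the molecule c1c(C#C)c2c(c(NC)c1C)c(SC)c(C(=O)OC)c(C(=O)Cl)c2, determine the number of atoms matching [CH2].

The query [CH2] means: aliphatic carbon with exactly two hydrogens.
Check the 24 heavy atoms by environment: 8× c (aromatic, H0) → no; 2× c (aromatic, H1) → no; 1× S (H0) → no; 4× C (H3) → no; 3× C (H0) → no; 3× O (H0) → no; 1× Cl (H0) → no; 1× N (H1) → no; 1× C (H1) → no.
No environment satisfies the query, so 0 matching atoms.

0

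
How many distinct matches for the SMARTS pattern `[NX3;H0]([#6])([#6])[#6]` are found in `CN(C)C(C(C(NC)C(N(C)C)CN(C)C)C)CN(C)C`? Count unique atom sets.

4

[NX3;H0]([#6])([#6])[#6] is the SMARTS for a tertiary amine: a trivalent nitrogen with no H, bonded to three carbons.
The molecule carries 4 separate instances of a dimethylamino group (-N(CH3)2) meeting every constraint; each maps to a distinct set of atoms, giving 4 matches.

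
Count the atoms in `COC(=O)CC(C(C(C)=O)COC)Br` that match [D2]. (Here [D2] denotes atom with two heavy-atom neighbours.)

4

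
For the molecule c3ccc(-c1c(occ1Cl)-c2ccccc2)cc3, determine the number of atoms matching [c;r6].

12

Check the 18 heavy atoms by environment: 1× o (aromatic, in 5-ring) → no; 4× c (aromatic, in 5-ring) → no; 12× c (aromatic, in 6-ring) → match; 1× Cl (acyclic) → no.
That gives 12 matching atoms.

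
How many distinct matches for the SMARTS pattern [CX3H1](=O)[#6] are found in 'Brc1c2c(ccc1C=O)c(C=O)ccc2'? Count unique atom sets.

2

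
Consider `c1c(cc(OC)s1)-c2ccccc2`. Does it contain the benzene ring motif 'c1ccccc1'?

Yes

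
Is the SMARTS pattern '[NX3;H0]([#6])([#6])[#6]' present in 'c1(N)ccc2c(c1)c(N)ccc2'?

The pattern [NX3;H0]([#6])([#6])[#6] describes a trivalent nitrogen with no H, bonded to three carbons — a tertiary amine.
The closest candidate here is a primary amino group (-NH2), but the nitrogen has H2, not H0 with three carbons. No other fragment satisfies the full query, so there is no match.

No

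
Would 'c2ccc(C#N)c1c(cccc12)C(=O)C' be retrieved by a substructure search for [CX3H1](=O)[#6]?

No

The pattern [CX3H1](=O)[#6] describes an sp2 carbon with one H, double-bonded to O and single-bonded to carbon — an aldehyde.
The closest candidate here is an acetyl/ketone group (-C(=O)CH3), but the carbonyl carbon has H0 (two carbon neighbours), not H1. No other fragment satisfies the full query, so there is no match.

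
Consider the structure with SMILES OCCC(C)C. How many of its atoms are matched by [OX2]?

The query [OX2] means: aliphatic oxygen with two total connections — ether, hydroxyl, or ester single-bond O.
Check the 6 heavy atoms by environment: 5× C (X4) → no; 1× O (X2) → match.
That gives 1 matching atom.

1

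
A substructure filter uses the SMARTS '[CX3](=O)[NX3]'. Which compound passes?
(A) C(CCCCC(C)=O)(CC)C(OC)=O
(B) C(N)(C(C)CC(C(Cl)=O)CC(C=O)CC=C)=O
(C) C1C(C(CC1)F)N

[CX3](=O)[NX3] describes a carbonyl carbon bonded to a trivalent nitrogen (an amide).
(A) has a methyl-ester group (-C(=O)OCH3) but the carbonyl is bonded to O, not to an NX3 nitrogen.
(B) contains a primary amide (-C(=O)NH2), which satisfies every atom and bond constraint.
(C) has a primary amino group (-NH2) but the -NH2 is not attached to a carbonyl carbon.
So the answer is (B).

B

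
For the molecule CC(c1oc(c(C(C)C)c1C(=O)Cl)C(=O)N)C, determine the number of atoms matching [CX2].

The query [CX2] means: C with X2: aliphatic carbon with exactly 2 total connections.
Check the 17 heavy atoms by environment: 1× o (aromatic, X2) → no; 4× c (aromatic, X3) → no; 2× C (X3) → no; 2× O (X1) → no; 1× Cl (X1) → no; 6× C (X4) → no; 1× N (X3) → no.
No environment satisfies the query, so 0 matching atoms.

0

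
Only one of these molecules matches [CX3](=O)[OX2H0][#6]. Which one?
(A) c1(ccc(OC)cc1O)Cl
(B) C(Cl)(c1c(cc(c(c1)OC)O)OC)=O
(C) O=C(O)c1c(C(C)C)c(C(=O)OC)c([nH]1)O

[CX3](=O)[OX2H0][#6] describes a carbonyl carbon bonded to an oxygen that is itself bonded to carbon (no H on that O) (an ester).
(A) has a methoxy ether (-OCH3) but the ether oxygen is not adjacent to a C=O carbon.
(B) has a methoxy ether (-OCH3) but the ether oxygen is not adjacent to a C=O carbon.
(C) contains a methyl-ester group (-C(=O)OCH3), which satisfies every atom and bond constraint.
So the answer is (C).

C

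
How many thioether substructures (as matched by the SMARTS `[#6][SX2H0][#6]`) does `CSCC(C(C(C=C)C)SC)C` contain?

[#6][SX2H0][#6] is the SMARTS for a thioether: an aliphatic sulfur bridging two carbons with no H on the sulfur.
The molecule carries 2 separate instances of a methylthio ether (-SCH3) meeting every constraint; each maps to a distinct set of atoms, giving 2 matches.

2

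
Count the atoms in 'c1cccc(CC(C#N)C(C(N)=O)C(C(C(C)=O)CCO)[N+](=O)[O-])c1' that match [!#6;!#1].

8

The query [!#6;!#1] means: not carbon and not hydrogen — any heteroatom.
Check the 25 heavy atoms by environment: 11× C → no; 1× N (charge +1) → match; 1× O (charge -1) → match; 4× O → match; 2× N → match; 6× c (aromatic) → no.
Summing the matching environments: 1 + 1 + 4 + 2 = 8 matching atoms.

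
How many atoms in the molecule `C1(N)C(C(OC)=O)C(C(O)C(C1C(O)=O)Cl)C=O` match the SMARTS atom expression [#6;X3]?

3

The query [#6;X3] means: any carbon (aromatic or not) with three total connections.
Check the 18 heavy atoms by environment: 7× C (X4) → no; 3× C (X3) → match; 3× O (X1) → no; 3× O (X2) → no; 1× Cl (X1) → no; 1× N (X3) → no.
That gives 3 matching atoms.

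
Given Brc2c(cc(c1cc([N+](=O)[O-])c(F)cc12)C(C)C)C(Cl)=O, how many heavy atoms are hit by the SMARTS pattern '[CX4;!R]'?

The query [CX4;!R] means: aliphatic carbon with four total connections, not in a ring.
Check the 21 heavy atoms by environment: 10× c (aromatic, X3, in 6-ring) → no; 1× Br (X1, acyclic) → no; 1× F (X1, acyclic) → no; 1× N (charge +1, X3, acyclic) → no; 1× O (charge -1, X1, acyclic) → no; 2× O (X1, acyclic) → no; 3× C (X4, acyclic) → match; 1× C (X3, acyclic) → no; 1× Cl (X1, acyclic) → no.
That gives 3 matching atoms.

3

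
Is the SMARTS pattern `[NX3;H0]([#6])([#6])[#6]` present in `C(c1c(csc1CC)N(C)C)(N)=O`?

The pattern [NX3;H0]([#6])([#6])[#6] describes a trivalent nitrogen with no H, bonded to three carbons — a tertiary amine.
The molecule carries a dimethylamino group (-N(CH3)2), whose atoms satisfy every constraint of the query, so the pattern matches.

Yes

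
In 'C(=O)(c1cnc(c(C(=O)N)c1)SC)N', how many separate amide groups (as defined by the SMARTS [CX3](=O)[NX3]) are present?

[CX3](=O)[NX3] is the SMARTS for an amide: a carbonyl carbon bonded to a trivalent nitrogen.
The molecule carries 2 separate instances of a primary amide (-C(=O)NH2) meeting every constraint; each maps to a distinct set of atoms, giving 2 matches.

2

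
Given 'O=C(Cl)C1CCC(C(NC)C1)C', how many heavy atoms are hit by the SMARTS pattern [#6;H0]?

1

The query [#6;H0] means: any carbon with no attached hydrogen.
Check the 12 heavy atoms by environment: 3× C (H1) → no; 3× C (H2) → no; 2× C (H3) → no; 1× C (H0) → match; 1× O (H0) → no; 1× Cl (H0) → no; 1× N (H1) → no.
That gives 1 matching atom.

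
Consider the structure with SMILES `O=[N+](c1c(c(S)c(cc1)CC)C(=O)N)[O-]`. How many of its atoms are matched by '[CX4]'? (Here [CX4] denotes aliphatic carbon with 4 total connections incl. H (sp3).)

2

The query [CX4] means: C with X4: aliphatic carbon with exactly 4 total connections (bonds + H).
Check the 15 heavy atoms by environment: 6× c (aromatic, X3) → no; 1× C (X3) → no; 2× O (X1) → no; 1× N (X3) → no; 1× N (charge +1, X3) → no; 1× O (charge -1, X1) → no; 2× C (X4) → match; 1× S (X2) → no.
That gives 2 matching atoms.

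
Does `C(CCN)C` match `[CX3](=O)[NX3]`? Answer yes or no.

The pattern [CX3](=O)[NX3] describes a carbonyl carbon bonded to a trivalent nitrogen — an amide.
The closest candidate here is a primary amino group (-NH2), but the -NH2 is not attached to a carbonyl carbon. No other fragment satisfies the full query, so there is no match.

No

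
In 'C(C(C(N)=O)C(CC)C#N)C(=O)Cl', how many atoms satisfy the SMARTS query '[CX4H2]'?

2

The query [CX4H2] means: sp3 carbon (X4) with exactly two hydrogens.
Check the 13 heavy atoms by environment: 2× C (H2, X4) → match; 2× C (H1, X4) → no; 2× C (H0, X3) → no; 2× O (H0, X1) → no; 1× N (H2, X3) → no; 1× C (H0, X2) → no; 1× N (H0, X1) → no; 1× C (H3, X4) → no; 1× Cl (H0, X1) → no.
That gives 2 matching atoms.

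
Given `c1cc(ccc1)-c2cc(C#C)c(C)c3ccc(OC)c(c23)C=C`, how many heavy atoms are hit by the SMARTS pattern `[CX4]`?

2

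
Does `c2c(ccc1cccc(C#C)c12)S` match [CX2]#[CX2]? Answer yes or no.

Yes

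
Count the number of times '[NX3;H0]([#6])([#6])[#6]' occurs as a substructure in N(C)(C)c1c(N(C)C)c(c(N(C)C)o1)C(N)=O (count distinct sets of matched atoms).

3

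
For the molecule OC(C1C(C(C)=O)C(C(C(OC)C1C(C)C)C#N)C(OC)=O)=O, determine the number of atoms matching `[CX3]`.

3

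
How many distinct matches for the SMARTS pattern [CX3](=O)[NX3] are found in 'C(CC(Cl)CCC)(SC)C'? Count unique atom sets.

0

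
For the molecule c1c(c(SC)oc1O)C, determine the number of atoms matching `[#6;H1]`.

1

Check the 9 heavy atoms by environment: 1× o (aromatic, H0) → no; 3× c (aromatic, H0) → no; 1× c (aromatic, H1) → match; 1× O (H1) → no; 1× S (H0) → no; 2× C (H3) → no.
That gives 1 matching atom.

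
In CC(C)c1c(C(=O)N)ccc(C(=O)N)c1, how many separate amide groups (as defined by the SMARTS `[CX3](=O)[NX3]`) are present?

[CX3](=O)[NX3] is the SMARTS for an amide: a carbonyl carbon bonded to a trivalent nitrogen.
The molecule carries 2 separate instances of a primary amide (-C(=O)NH2) meeting every constraint; each maps to a distinct set of atoms, giving 2 matches.

2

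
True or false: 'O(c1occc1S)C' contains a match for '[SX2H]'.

The pattern [SX2H] describes an aliphatic sulfur with two connections, one being H — a thiol.
The molecule carries a thiol (-SH), whose atoms satisfy every constraint of the query, so the pattern matches.

True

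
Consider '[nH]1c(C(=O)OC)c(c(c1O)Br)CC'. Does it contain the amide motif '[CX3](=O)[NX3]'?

No

The pattern [CX3](=O)[NX3] describes a carbonyl carbon bonded to a trivalent nitrogen — an amide.
The closest candidate here is a methyl-ester group (-C(=O)OCH3), but the carbonyl is bonded to O, not to an NX3 nitrogen. No other fragment satisfies the full query, so there is no match.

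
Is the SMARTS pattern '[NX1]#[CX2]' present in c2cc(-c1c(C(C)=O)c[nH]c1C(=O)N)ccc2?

No

The pattern [NX1]#[CX2] describes a nitrogen triple-bonded to a two-connected carbon — a nitrile.
The closest candidate here is a primary amide (-C(=O)NH2), but the nitrogen is NX3, not NX1. No other fragment satisfies the full query, so there is no match.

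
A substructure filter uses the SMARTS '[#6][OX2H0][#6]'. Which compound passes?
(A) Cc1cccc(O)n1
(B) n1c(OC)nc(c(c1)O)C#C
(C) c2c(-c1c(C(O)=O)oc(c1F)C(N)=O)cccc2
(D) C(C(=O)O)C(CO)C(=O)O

B

[#6][OX2H0][#6] describes an aliphatic oxygen bridging two carbons with no H on the oxygen (an ether).
(A) has a hydroxyl group (-OH) but the oxygen has H1, not H0 bridging two carbons.
(B) contains a methoxy ether (-OCH3), which satisfies every atom and bond constraint.
(C) has a carboxylic acid group (-C(=O)OH) but the -OH oxygen has H1; the =O is OX1, not OX2.
(D) has a hydroxyl group (-OH) but the oxygen has H1, not H0 bridging two carbons.
So the answer is (B).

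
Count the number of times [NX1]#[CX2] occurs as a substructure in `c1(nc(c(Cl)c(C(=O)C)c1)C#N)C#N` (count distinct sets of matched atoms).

[NX1]#[CX2] is the SMARTS for a nitrile: a nitrogen triple-bonded to a two-connected carbon.
The molecule carries 2 separate instances of a nitrile (-C#N) meeting every constraint; each maps to a distinct set of atoms, giving 2 matches.

2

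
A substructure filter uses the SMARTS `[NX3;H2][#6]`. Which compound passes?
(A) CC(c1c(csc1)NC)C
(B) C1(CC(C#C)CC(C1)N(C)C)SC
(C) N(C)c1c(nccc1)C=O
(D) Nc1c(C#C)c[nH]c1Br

D

[NX3;H2][#6] describes a trivalent nitrogen with two H attached to carbon (a primary amine).
(A) has an N-methylamino group (-NHCH3) but the nitrogen bears two carbons and only one H (H1), not H2.
(B) has a dimethylamino group (-N(CH3)2) but the nitrogen has H0, not H2.
(C) has an N-methylamino group (-NHCH3) but the nitrogen bears two carbons and only one H (H1), not H2.
(D) contains a primary amino group (-NH2), which satisfies every atom and bond constraint.
So the answer is (D).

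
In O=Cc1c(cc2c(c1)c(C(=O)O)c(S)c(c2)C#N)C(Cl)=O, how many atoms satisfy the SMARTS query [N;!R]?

1

The query [N;!R] means: aliphatic nitrogen not in a ring.
Check the 21 heavy atoms by environment: 10× c (aromatic, in 6-ring) → no; 4× C (acyclic) → no; 4× O (acyclic) → no; 1× Cl (acyclic) → no; 1× N (acyclic) → match; 1× S (acyclic) → no.
That gives 1 matching atom.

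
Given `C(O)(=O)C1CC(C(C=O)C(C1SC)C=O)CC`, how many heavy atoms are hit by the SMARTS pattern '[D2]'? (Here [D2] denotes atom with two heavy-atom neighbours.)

5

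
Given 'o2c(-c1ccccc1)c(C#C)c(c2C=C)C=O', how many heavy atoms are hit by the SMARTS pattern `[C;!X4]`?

The query [C;!X4] means: aliphatic carbon that does not have four total connections.
Check the 17 heavy atoms by environment: 1× o (aromatic, X2) → no; 10× c (aromatic, X3) → no; 2× C (X2) → match; 3× C (X3) → match; 1× O (X1) → no.
Summing the matching environments: 2 + 3 = 5 matching atoms.

5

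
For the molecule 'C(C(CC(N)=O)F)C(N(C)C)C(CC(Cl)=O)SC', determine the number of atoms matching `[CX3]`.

Check the 18 heavy atoms by environment: 9× C (X4) → no; 2× C (X3) → match; 2× O (X1) → no; 2× N (X3) → no; 1× Cl (X1) → no; 1× S (X2) → no; 1× F (X1) → no.
That gives 2 matching atoms.

2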